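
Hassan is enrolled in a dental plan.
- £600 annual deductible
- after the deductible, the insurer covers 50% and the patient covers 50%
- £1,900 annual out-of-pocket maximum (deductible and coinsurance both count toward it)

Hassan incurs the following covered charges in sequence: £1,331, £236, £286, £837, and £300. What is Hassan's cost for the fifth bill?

Claim 1 — £1,331: £600 finishes the deductible; £731 goes to coinsurance; coinsurance £731 × 50% = £365.50. Cost to patient: £965.50. OOP to date £965.50.
Claim 2 — £236: 50% coinsurance on £236 = £118. Cost to patient: £118. OOP to date £1,083.50.
Claim 3 — £286: deductible met; 50% of £286 = £143. Patient owes £143 (running OOP £1,226.50).
Claim 4 — £837: 50% coinsurance on £837 = £418.50. Patient pays £418.50; OOP now £1,645.
Claim 5 — £300: 50% coinsurance on £300 = £150. Patient owes £150 (running OOP £1,795).

£150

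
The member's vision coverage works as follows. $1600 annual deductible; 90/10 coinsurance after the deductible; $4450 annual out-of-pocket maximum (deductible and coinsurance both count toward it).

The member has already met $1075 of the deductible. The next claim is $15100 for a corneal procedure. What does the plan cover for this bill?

Remaining deductible: $1600 − $1075 = $525.
After the $525 deductible portion, $15100 − $525 = $14575 is subject to coinsurance.
Member's 10% share of $14575 is $1457.50.
That puts the member's cost at $525 + $1457.50 = $1982.50 before any cap.
Year-to-date out-of-pocket becomes $1075 + $1982.50 = $3057.50, still under the $4450 maximum, so no cap applies.
Insurer pays the balance: $15100 − $1982.50 = $13117.50.

$13117.50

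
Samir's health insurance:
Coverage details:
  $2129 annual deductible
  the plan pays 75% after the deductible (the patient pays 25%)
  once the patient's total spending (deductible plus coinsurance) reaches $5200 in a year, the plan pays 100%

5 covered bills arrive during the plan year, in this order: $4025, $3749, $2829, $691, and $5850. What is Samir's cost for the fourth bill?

$172.75

Claim 1 ($4025): $2129 to deductible, leaving $1896; 25% of $1896 = $474. Cost to patient: $2603. OOP to date $2603.
Claim 2 ($3749): 25% coinsurance on $3749 = $937.25. Patient owes $937.25 (running OOP $3540.25).
Claim 3 ($2829): deductible already satisfied, so patient's share is 25% × $2829 = $707.25. Patient owes $707.25 (running OOP $4247.50).
Claim 4 ($691): 25% coinsurance on $691 = $172.75. Cost to patient: $172.75. OOP to date $4420.25.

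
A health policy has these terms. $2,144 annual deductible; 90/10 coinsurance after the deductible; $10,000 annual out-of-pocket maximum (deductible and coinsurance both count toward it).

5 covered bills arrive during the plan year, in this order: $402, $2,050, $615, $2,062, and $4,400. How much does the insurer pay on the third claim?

$553.50

Claim 1 — $402: all of it applies to the deductible. Patient pays $402; OOP now $402. Plan pays $402 − $402 = $0.
Claim 2 — $2,050: $1,742 to deductible, leaving $308; patient's 10% is $30.80. Patient pays $1,772.80; OOP now $2,174.80. Plan pays $2,050 − $1,772.80 = $277.20.
Claim 3 — $615: 10% coinsurance on $615 = $61.50. Cost to patient: $61.50. OOP to date $2,236.30. Plan pays $615 − $61.50 = $553.50.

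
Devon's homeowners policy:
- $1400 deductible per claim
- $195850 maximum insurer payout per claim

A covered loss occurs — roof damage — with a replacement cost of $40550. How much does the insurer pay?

$39150

After the deductible, $40550 − $1400 = $39150 remains.
$39150 ≤ $195850, so the limit doesn't bind; insurer pays $39150.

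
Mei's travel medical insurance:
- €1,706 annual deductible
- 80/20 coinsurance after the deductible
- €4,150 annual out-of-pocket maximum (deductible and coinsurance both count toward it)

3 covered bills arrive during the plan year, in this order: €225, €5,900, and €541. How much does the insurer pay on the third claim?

Claim 1 (€225): all of it applies to the deductible. Traveler pays €225; OOP now €225. Plan pays €225 − €225 = €0.
Claim 2 (€5,900): €1,481 finishes the deductible; €4,419 goes to coinsurance; traveler's 20% is €883.80. Traveler owes €2,364.80 (running OOP €2,589.80). Plan pays €5,900 − €2,364.80 = €3,535.20.
Claim 3 (€541): deductible already satisfied, so traveler's share is 20% × €541 = €108.20. Traveler owes €108.20 (running OOP €2,698). Plan pays €541 − €108.20 = €432.80.

€432.80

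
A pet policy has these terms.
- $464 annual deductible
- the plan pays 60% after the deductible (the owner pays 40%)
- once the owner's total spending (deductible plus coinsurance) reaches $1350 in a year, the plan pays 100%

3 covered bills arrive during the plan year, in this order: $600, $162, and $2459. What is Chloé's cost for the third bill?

$766.80

Bill 1, $600: $464 finishes the deductible; $136 goes to coinsurance; 40% of $136 = $54.40. Cost to owner: $518.40. OOP to date $518.40.
Bill 2, $162: 40% coinsurance on $162 = $64.80. Owner pays $64.80; OOP now $583.20.
Bill 3, $2459: 40% coinsurance on $2459 = $983.60. Adding that to $583.20 gives $1566.80, past the $1350 cap; owner pays only $1350 − $583.20 = $766.80.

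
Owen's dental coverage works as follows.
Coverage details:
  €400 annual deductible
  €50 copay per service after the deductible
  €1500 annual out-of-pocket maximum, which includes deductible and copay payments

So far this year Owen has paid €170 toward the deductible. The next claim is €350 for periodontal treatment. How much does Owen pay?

€280

€170 of the €400 deductible is already met, leaving €230.
After the €230 deductible portion, €350 − €230 = €120 is subject to the copay.
Copay on this service: €50.
That puts the patient's cost at €230 + €50 = €280 before any cap.
Year-to-date out-of-pocket becomes €170 + €280 = €450, still under the €1500 maximum, so no cap applies.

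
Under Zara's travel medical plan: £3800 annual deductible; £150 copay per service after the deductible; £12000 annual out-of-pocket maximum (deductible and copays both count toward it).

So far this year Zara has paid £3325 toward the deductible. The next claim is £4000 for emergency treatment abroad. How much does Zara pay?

£3325 of the £3800 deductible is already met, leaving £475.
That leaves £4000 − £475 = £3525 for the copay.
Copay on this service: £150.
Traveler responsibility before any cap: £475 + £150 = £625.
Cumulative spending £3325 + £625 = £3950 stays under the £12000 maximum.

£625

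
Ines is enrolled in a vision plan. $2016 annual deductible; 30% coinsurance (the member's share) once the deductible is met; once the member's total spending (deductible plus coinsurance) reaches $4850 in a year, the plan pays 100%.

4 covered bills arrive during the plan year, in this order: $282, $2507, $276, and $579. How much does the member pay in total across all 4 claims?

$2504.40

Bill 1, $282: fully absorbed by the deductible. Member owes $282 (running OOP $282).
Bill 2, $2507: $1734 finishes the deductible; $773 goes to coinsurance; coinsurance $773 × 30% = $231.90. Member pays $1965.90; OOP now $2247.90.
Bill 3, $276: deductible met; 30% of $276 = $82.80. Member owes $82.80 (running OOP $2330.70).
Bill 4, $579: 30% coinsurance on $579 = $173.70. Cost to member: $173.70. OOP to date $2504.40.
Total paid by the member: $282 + $1965.90 + $82.80 + $173.70 = $2504.40.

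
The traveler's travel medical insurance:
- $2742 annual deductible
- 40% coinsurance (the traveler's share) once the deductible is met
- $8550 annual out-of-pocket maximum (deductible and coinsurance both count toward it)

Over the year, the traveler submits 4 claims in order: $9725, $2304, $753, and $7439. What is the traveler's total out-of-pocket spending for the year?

#1 ($9725): $2742 finishes the deductible; $6983 goes to coinsurance; coinsurance $6983 × 40% = $2793.20. Traveler pays $5535.20; OOP now $5535.20.
#2 ($2304): deductible already satisfied, so traveler's share is 40% × $2304 = $921.60. Traveler owes $921.60 (running OOP $6456.80).
#3 ($753): deductible met; 40% of $753 = $301.20. Traveler owes $301.20 (running OOP $6758).
#4 ($7439): 40% coinsurance on $7439 = $2975.60. OOP would hit $9733.60 > $8550, so the cap limits the traveler to $8550 − $6758 = $1792.
Summing the traveler's payments: $5535.20 + $921.60 + $301.20 + $1792 = $8550.

$8550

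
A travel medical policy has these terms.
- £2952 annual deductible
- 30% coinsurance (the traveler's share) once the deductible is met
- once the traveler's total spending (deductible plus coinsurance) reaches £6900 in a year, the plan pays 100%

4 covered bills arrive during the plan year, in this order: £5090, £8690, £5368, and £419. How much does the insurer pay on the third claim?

£4668.40

Claim 1 (£5090): deductible takes £2952, £2138 remains; coinsurance £2138 × 30% = £641.40. Cost to traveler: £3593.40. OOP to date £3593.40. Insurer: £5090 − £3593.40 = £1496.60.
Claim 2 (£8690): deductible already satisfied, so traveler's share is 30% × £8690 = £2607. Traveler owes £2607 (running OOP £6200.40). Insurer: £8690 − £2607 = £6083.
Claim 3 (£5368): 30% coinsurance on £5368 = £1610.40. That would push OOP to £7810.80, over the £6900 cap, so traveler pays £6900 − £6200.40 = £699.60. Insurer: £5368 − £699.60 = £4668.40.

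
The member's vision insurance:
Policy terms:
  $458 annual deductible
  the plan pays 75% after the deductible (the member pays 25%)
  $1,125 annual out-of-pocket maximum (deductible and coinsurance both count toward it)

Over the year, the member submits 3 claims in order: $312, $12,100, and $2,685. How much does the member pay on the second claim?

$813

#1 ($312): fully absorbed by the deductible. Member pays $312; OOP now $312.
#2 ($12,100): deductible takes $146, $11,954 remains; member's 25% is $2,988.50. Together that's $146 + $2,988.50 = $3,134.50. Adding that to $312 gives $3,446.50, past the $1,125 cap; member pays only $1,125 − $312 = $813.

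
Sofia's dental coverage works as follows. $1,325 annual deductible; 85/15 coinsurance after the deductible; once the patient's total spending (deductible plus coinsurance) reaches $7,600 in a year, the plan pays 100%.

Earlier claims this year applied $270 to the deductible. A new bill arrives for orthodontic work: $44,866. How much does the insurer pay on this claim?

$37,536

Remaining deductible: $1,325 − $270 = $1,055.
After the $1,055 deductible portion, $44,866 − $1,055 = $43,811 is subject to coinsurance.
Coinsurance: $43,811 × 15% = $6,571.65.
That puts the patient's cost at $1,055 + $6,571.65 = $7,626.65 before any cap.
Year-to-date out-of-pocket would reach $270 + $7,626.65 = $7,896.65, above the $7,600 maximum, so the patient pays only $7,600 − $270 = $7,330.
The plan picks up $44,866 − $7,330 = $37,536.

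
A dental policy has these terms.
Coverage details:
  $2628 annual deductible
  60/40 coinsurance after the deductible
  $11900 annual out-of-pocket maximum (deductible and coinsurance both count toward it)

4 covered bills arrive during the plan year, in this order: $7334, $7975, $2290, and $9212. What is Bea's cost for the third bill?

$916

#1 ($7334): $2628 to deductible, leaving $4706; coinsurance $4706 × 40% = $1882.40. Patient pays $4510.40; OOP now $4510.40.
#2 ($7975): 40% coinsurance on $7975 = $3190. Patient owes $3190 (running OOP $7700.40).
#3 ($2290): 40% coinsurance on $2290 = $916. Cost to patient: $916. OOP to date $8616.40.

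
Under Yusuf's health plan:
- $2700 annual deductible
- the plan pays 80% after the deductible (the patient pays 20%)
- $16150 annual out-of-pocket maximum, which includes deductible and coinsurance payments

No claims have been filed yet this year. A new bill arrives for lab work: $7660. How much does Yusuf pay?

Deductible not yet touched, so the first $2700 of the bill goes to the deductible.
That leaves $7660 − $2700 = $4960 for coinsurance.
Patient's 20% share of $4960 is $992.
So the patient owes $2700 + $992 = $3692 before any cap.
Year-to-date out-of-pocket becomes $0 + $3692 = $3692, still under the $16150 maximum, so no cap applies.

$3692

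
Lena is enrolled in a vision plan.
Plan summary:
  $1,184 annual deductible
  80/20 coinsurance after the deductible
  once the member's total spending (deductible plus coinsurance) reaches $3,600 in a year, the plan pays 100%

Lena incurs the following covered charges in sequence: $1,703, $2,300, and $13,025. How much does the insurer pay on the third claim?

#1 ($1,703): $1,184 to deductible, leaving $519; 20% of $519 = $103.80. Member pays $1,287.80; OOP now $1,287.80. Insurer: $1,703 − $1,287.80 = $415.20.
#2 ($2,300): 20% coinsurance on $2,300 = $460. Member owes $460 (running OOP $1,747.80). Insurer: $2,300 − $460 = $1,840.
#3 ($13,025): deductible met; 20% of $13,025 = $2,605. That would push OOP to $4,352.80, over the $3,600 cap, so member pays $3,600 − $1,747.80 = $1,852.20. Insurer: $13,025 − $1,852.20 = $11,172.80.

$11,172.80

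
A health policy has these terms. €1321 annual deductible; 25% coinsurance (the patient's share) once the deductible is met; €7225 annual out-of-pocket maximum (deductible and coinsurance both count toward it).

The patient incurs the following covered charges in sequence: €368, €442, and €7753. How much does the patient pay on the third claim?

Claim 1 (€368): entire amount goes to the deductible. Patient owes €368 (running OOP €368).
Claim 2 (€442): entire amount goes to the deductible. Patient pays €442; OOP now €810.
Claim 3 (€7753): €511 to deductible, leaving €7242; 25% of €7242 = €1810.50. Patient owes €2321.50 (running OOP €3131.50).

€2321.50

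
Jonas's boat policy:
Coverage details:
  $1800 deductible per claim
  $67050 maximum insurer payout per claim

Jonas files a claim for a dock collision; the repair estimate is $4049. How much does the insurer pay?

$2249

Less the $1800 deductible: $4049 − $1800 = $2249.
That's under the $67050 cap, so the insurer reimburses the full $2249.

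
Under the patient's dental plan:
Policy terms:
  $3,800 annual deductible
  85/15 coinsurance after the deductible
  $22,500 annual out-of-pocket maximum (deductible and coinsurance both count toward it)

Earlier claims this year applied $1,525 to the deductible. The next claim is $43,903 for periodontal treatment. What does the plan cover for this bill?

$35,383.80

Deductible still to meet: $3,800 − $1,525 = $2,275.
That leaves $43,903 − $2,275 = $41,628 for coinsurance.
Patient's 15% share of $41,628 is $6,244.20.
Patient responsibility before any cap: $2,275 + $6,244.20 = $8,519.20.
Total out-of-pocket so far would be $1,525 + $8,519.20 = $10,044.20, below the $22,500 cap — no reduction.
The insurer covers the remainder: $43,903 − $8,519.20 = $35,383.80.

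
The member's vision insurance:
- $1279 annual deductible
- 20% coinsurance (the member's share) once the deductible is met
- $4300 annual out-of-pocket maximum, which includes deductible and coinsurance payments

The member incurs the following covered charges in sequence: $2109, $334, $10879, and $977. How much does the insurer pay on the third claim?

$8703.20

Claim 1 — $2109: $1279 to deductible, leaving $830; member's 20% is $166. Cost to member: $1445. OOP to date $1445. Plan pays $2109 − $1445 = $664.
Claim 2 — $334: deductible already satisfied, so member's share is 20% × $334 = $66.80. Member owes $66.80 (running OOP $1511.80). Plan pays $334 − $66.80 = $267.20.
Claim 3 — $10879: 20% coinsurance on $10879 = $2175.80. Cost to member: $2175.80. OOP to date $3687.60. Insurer: $10879 − $2175.80 = $8703.20.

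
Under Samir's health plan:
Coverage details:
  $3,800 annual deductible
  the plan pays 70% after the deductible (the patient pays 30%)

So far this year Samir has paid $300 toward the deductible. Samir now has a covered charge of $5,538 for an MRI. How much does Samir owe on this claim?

$300 of the $3,800 deductible is already met, leaving $3,500.
The remaining $2,038 (= $5,538 − $3,500) moves to coinsurance.
30% of $2,038 = $611.40 falls to the patient.
So the patient owes $3,500 + $611.40 = $4,111.40.

$4,111.40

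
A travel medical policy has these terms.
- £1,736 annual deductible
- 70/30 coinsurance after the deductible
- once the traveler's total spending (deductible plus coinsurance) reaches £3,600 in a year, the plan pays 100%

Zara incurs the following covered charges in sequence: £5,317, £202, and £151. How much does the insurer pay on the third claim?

£105.70

Claim 1 (£5,317): deductible takes £1,736, £3,581 remains; 30% of £3,581 = £1,074.30. Traveler owes £2,810.30 (running OOP £2,810.30). Insurer: £5,317 − £2,810.30 = £2,506.70.
Claim 2 (£202): 30% coinsurance on £202 = £60.60. Traveler owes £60.60 (running OOP £2,870.90). Insurer: £202 − £60.60 = £141.40.
Claim 3 (£151): 30% coinsurance on £151 = £45.30. Traveler owes £45.30 (running OOP £2,916.20). Plan pays £151 − £45.30 = £105.70.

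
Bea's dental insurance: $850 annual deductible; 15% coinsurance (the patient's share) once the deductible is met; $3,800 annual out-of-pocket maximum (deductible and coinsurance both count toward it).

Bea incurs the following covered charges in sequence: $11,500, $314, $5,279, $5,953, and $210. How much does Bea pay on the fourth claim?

Claim 1 — $11,500: $850 to deductible, leaving $10,650; 15% of $10,650 = $1,597.50. Patient pays $2,447.50; OOP now $2,447.50.
Claim 2 — $314: deductible already satisfied, so patient's share is 15% × $314 = $47.10. Patient owes $47.10 (running OOP $2,494.60).
Claim 3 — $5,279: deductible met; 15% of $5,279 = $791.85. Patient pays $791.85; OOP now $3,286.45.
Claim 4 — $5,953: 15% coinsurance on $5,953 = $892.95. That would push OOP to $4,179.40, over the $3,800 cap, so patient pays $3,800 − $3,286.45 = $513.55.

$513.55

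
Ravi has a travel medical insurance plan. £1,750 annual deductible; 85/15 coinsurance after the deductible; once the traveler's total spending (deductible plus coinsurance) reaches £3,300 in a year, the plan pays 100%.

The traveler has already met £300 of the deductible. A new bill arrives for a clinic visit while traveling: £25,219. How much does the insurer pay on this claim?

Deductible still to meet: £1,750 − £300 = £1,450.
That leaves £25,219 − £1,450 = £23,769 for coinsurance.
Traveler's 15% share of £23,769 is £3,565.35.
That puts the traveler's cost at £1,450 + £3,565.35 = £5,015.35 before any cap.
Year-to-date out-of-pocket would reach £300 + £5,015.35 = £5,315.35, above the £3,300 maximum, so the traveler pays only £3,300 − £300 = £3,000.
The plan picks up £25,219 − £3,000 = £22,219.

£22,219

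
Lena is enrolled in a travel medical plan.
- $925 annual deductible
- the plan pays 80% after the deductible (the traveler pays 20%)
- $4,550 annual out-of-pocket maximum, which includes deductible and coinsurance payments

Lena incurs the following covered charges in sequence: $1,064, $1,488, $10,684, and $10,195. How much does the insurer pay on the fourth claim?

$9,032.20

Bill 1, $1,064: $925 finishes the deductible; $139 goes to coinsurance; 20% of $139 = $27.80. Traveler pays $952.80; OOP now $952.80. Plan pays $1,064 − $952.80 = $111.20.
Bill 2, $1,488: deductible met; 20% of $1,488 = $297.60. Cost to traveler: $297.60. OOP to date $1,250.40. Plan pays $1,488 − $297.60 = $1,190.40.
Bill 3, $10,684: deductible already satisfied, so traveler's share is 20% × $10,684 = $2,136.80. Traveler owes $2,136.80 (running OOP $3,387.20). Plan pays $10,684 − $2,136.80 = $8,547.20.
Bill 4, $10,195: deductible already satisfied, so traveler's share is 20% × $10,195 = $2,039. OOP would hit $5,426.20 > $4,550, so the cap limits the traveler to $4,550 − $3,387.20 = $1,162.80. Insurer: $10,195 − $1,162.80 = $9,032.20.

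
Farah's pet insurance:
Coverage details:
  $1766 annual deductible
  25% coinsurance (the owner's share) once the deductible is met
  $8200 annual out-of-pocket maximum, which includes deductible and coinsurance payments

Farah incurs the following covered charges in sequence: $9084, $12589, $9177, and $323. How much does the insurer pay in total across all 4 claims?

Claim 1 — $9084: deductible takes $1766, $7318 remains; 25% of $7318 = $1829.50. Owner pays $3595.50; OOP now $3595.50. Plan pays $9084 − $3595.50 = $5488.50.
Claim 2 — $12589: deductible already satisfied, so owner's share is 25% × $12589 = $3147.25. Owner owes $3147.25 (running OOP $6742.75). Plan pays $12589 − $3147.25 = $9441.75.
Claim 3 — $9177: deductible already satisfied, so owner's share is 25% × $9177 = $2294.25. That would push OOP to $9037, over the $8200 cap, so owner pays $8200 − $6742.75 = $1457.25. Plan pays $9177 − $1457.25 = $7719.75.
Claim 4 — $323: deductible already satisfied, so owner's share is 25% × $323 = $80.75. OOP would hit $8280.75 > $8200, so the cap limits the owner to $8200 − $8200 = $0. Insurer: $323 − $0 = $323.
Insurer total: $5488.50 + $9441.75 + $7719.75 + $323 = $22973.

$22973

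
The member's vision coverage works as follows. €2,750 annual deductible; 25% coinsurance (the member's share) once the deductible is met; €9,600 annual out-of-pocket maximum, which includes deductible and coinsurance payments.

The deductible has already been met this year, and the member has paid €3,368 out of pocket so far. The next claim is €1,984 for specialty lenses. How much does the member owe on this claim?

€496

The deductible is already satisfied, so the full bill goes to coinsurance.
Member's 25% share of €1,984 is €496.
Year-to-date out-of-pocket becomes €3,368 + €496 = €3,864, still under the €9,600 maximum, so no cap applies.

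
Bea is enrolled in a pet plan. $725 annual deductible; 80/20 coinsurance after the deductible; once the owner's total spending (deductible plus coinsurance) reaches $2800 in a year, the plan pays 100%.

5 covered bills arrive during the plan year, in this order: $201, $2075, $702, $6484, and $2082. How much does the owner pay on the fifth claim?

Claim 1 ($201): entire amount goes to the deductible. Owner owes $201 (running OOP $201).
Claim 2 ($2075): $524 finishes the deductible; $1551 goes to coinsurance; coinsurance $1551 × 20% = $310.20. Owner pays $834.20; OOP now $1035.20.
Claim 3 ($702): 20% coinsurance on $702 = $140.40. Owner pays $140.40; OOP now $1175.60.
Claim 4 ($6484): deductible met; 20% of $6484 = $1296.80. Owner owes $1296.80 (running OOP $2472.40).
Claim 5 ($2082): 20% coinsurance on $2082 = $416.40. That would push OOP to $2888.80, over the $2800 cap, so owner pays $2800 − $2472.40 = $327.60.

$327.60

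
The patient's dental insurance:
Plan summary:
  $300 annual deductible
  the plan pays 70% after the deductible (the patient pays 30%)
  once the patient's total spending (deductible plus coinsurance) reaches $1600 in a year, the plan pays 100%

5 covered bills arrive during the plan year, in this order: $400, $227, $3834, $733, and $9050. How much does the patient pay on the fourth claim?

$51.70

Claim 1 ($400): deductible takes $300, $100 remains; 30% of $100 = $30. Patient owes $330 (running OOP $330).
Claim 2 ($227): deductible already satisfied, so patient's share is 30% × $227 = $68.10. Patient owes $68.10 (running OOP $398.10).
Claim 3 ($3834): deductible already satisfied, so patient's share is 30% × $3834 = $1150.20. Patient owes $1150.20 (running OOP $1548.30).
Claim 4 ($733): 30% coinsurance on $733 = $219.90. OOP would hit $1768.20 > $1600, so the cap limits the patient to $1600 − $1548.30 = $51.70.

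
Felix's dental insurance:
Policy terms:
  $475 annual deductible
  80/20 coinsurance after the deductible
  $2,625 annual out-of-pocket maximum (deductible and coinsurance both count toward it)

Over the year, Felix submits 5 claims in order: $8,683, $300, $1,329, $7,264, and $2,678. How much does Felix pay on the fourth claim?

Bill 1, $8,683: $475 to deductible, leaving $8,208; coinsurance $8,208 × 20% = $1,641.60. Patient owes $2,116.60 (running OOP $2,116.60).
Bill 2, $300: deductible met; 20% of $300 = $60. Patient owes $60 (running OOP $2,176.60).
Bill 3, $1,329: deductible met; 20% of $1,329 = $265.80. Patient pays $265.80; OOP now $2,442.40.
Bill 4, $7,264: deductible already satisfied, so patient's share is 20% × $7,264 = $1,452.80. OOP would hit $3,895.20 > $2,625, so the cap limits the patient to $2,625 − $2,442.40 = $182.60.

$182.60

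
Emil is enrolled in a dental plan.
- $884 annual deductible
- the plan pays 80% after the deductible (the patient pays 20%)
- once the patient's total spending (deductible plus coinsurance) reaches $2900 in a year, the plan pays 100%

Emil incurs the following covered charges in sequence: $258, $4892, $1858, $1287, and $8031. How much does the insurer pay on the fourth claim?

$1029.60

Claim 1 — $258: fully absorbed by the deductible. Cost to patient: $258. OOP to date $258. Insurer: $258 − $258 = $0.
Claim 2 — $4892: $626 to deductible, leaving $4266; patient's 20% is $853.20. Patient pays $1479.20; OOP now $1737.20. Insurer: $4892 − $1479.20 = $3412.80.
Claim 3 — $1858: 20% coinsurance on $1858 = $371.60. Patient owes $371.60 (running OOP $2108.80). Plan pays $1858 − $371.60 = $1486.40.
Claim 4 — $1287: 20% coinsurance on $1287 = $257.40. Patient pays $257.40; OOP now $2366.20. Plan pays $1287 − $257.40 = $1029.60.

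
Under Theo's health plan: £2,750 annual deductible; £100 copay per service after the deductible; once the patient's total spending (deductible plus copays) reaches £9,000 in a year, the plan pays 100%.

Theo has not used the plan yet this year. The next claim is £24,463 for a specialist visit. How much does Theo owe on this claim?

Deductible not yet touched, so the first £2,750 of the bill goes to the deductible.
The remaining £21,713 (= £24,463 − £2,750) moves to the copay.
Copay on this service: £100.
That puts the patient's cost at £2,750 + £100 = £2,850 before any cap.
Total out-of-pocket so far would be £0 + £2,850 = £2,850, below the £9,000 cap — no reduction.

£2,850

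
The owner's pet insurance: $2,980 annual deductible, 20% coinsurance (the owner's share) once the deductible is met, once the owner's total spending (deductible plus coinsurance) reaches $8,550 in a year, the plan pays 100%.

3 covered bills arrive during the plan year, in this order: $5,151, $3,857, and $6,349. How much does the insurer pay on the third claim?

$5,079.20

Bill 1, $5,151: $2,980 finishes the deductible; $2,171 goes to coinsurance; owner's 20% is $434.20. Cost to owner: $3,414.20. OOP to date $3,414.20. Insurer: $5,151 − $3,414.20 = $1,736.80.
Bill 2, $3,857: 20% coinsurance on $3,857 = $771.40. Cost to owner: $771.40. OOP to date $4,185.60. Plan pays $3,857 − $771.40 = $3,085.60.
Bill 3, $6,349: deductible already satisfied, so owner's share is 20% × $6,349 = $1,269.80. Cost to owner: $1,269.80. OOP to date $5,455.40. Insurer: $6,349 − $1,269.80 = $5,079.20.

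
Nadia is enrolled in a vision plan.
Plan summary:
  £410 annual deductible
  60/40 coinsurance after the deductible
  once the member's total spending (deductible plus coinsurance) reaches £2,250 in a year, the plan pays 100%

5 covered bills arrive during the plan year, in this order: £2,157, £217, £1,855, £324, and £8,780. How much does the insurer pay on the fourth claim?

Claim 1 — £2,157: deductible takes £410, £1,747 remains; coinsurance £1,747 × 40% = £698.80. Member owes £1,108.80 (running OOP £1,108.80). Plan pays £2,157 − £1,108.80 = £1,048.20.
Claim 2 — £217: 40% coinsurance on £217 = £86.80. Member pays £86.80; OOP now £1,195.60. Plan pays £217 − £86.80 = £130.20.
Claim 3 — £1,855: deductible met; 40% of £1,855 = £742. Cost to member: £742. OOP to date £1,937.60. Plan pays £1,855 − £742 = £1,113.
Claim 4 — £324: 40% coinsurance on £324 = £129.60. Member pays £129.60; OOP now £2,067.20. Insurer: £324 − £129.60 = £194.40.

£194.40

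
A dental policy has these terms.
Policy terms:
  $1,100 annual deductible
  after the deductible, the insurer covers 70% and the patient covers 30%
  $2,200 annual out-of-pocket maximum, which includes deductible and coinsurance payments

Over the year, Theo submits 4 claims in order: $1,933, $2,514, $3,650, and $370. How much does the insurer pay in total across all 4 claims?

$6,267

Claim 1 — $1,933: deductible takes $1,100, $833 remains; patient's 30% is $249.90. Patient pays $1,349.90; OOP now $1,349.90. Plan pays $1,933 − $1,349.90 = $583.10.
Claim 2 — $2,514: deductible met; 30% of $2,514 = $754.20. Cost to patient: $754.20. OOP to date $2,104.10. Plan pays $2,514 − $754.20 = $1,759.80.
Claim 3 — $3,650: deductible met; 30% of $3,650 = $1,095. That would push OOP to $3,199.10, over the $2,200 cap, so patient pays $2,200 − $2,104.10 = $95.90. Plan pays $3,650 − $95.90 = $3,554.10.
Claim 4 — $370: deductible already satisfied, so patient's share is 30% × $370 = $111. Adding that to $2,200 gives $2,311, past the $2,200 cap; patient pays only $2,200 − $2,200 = $0. Insurer: $370 − $0 = $370.
Insurer total: $583.10 + $1,759.80 + $3,554.10 + $370 = $6,267.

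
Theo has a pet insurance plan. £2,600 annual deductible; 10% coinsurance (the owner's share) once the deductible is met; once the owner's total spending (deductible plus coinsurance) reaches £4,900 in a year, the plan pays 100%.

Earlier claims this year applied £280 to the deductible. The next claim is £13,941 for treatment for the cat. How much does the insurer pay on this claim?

£280 of the £2,600 deductible is already met, leaving £2,320.
After the £2,320 deductible portion, £13,941 − £2,320 = £11,621 is subject to coinsurance.
Owner's 10% share of £11,621 is £1,162.10.
That puts the owner's cost at £2,320 + £1,162.10 = £3,482.10 before any cap.
Year-to-date out-of-pocket becomes £280 + £3,482.10 = £3,762.10, still under the £4,900 maximum, so no cap applies.
The plan picks up £13,941 − £3,482.10 = £10,458.90.

£10,458.90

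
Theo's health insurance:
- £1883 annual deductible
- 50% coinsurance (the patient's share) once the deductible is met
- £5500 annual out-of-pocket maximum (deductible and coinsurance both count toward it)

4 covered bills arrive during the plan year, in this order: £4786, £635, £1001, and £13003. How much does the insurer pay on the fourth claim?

Claim 1 — £4786: £1883 to deductible, leaving £2903; patient's 50% is £1451.50. Patient owes £3334.50 (running OOP £3334.50). Plan pays £4786 − £3334.50 = £1451.50.
Claim 2 — £635: 50% coinsurance on £635 = £317.50. Cost to patient: £317.50. OOP to date £3652. Insurer: £635 − £317.50 = £317.50.
Claim 3 — £1001: 50% coinsurance on £1001 = £500.50. Patient owes £500.50 (running OOP £4152.50). Plan pays £1001 − £500.50 = £500.50.
Claim 4 — £13003: deductible already satisfied, so patient's share is 50% × £13003 = £6501.50. OOP would hit £10654 > £5500, so the cap limits the patient to £5500 − £4152.50 = £1347.50. Insurer: £13003 − £1347.50 = £11655.50.

£11655.50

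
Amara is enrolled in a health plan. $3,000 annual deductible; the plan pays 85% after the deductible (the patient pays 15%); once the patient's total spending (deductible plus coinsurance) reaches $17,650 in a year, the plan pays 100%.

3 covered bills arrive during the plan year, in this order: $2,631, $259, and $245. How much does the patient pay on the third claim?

$130.25

Claim 1 ($2,631): all of it applies to the deductible. Patient pays $2,631; OOP now $2,631.
Claim 2 ($259): fully absorbed by the deductible. Patient pays $259; OOP now $2,890.
Claim 3 ($245): $110 to deductible, leaving $135; 15% of $135 = $20.25. Cost to patient: $130.25. OOP to date $3,020.25.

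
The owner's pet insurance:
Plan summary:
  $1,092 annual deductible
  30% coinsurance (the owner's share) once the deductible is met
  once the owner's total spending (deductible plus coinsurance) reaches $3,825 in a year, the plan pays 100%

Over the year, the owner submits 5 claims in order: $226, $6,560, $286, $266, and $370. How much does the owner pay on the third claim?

#1 ($226): entire amount goes to the deductible. Owner pays $226; OOP now $226.
#2 ($6,560): $866 to deductible, leaving $5,694; owner's 30% is $1,708.20. Owner pays $2,574.20; OOP now $2,800.20.
#3 ($286): deductible met; 30% of $286 = $85.80. Owner owes $85.80 (running OOP $2,886).

$85.80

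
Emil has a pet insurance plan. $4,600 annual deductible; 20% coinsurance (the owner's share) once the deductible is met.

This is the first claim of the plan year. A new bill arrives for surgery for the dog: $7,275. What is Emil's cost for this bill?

The full $4,600 deductible is still open; $4,600 of this bill applies to it.
After the $4,600 deductible portion, $7,275 − $4,600 = $2,675 is subject to coinsurance.
Owner's 20% share of $2,675 is $535.
So the owner owes $4,600 + $535 = $5,135.

$5,135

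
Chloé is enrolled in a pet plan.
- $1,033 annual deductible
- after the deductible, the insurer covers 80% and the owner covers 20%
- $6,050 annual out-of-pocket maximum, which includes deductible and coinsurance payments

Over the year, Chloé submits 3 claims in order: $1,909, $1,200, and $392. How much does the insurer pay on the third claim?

$313.60

Bill 1, $1,909: deductible takes $1,033, $876 remains; 20% of $876 = $175.20. Owner owes $1,208.20 (running OOP $1,208.20). Insurer: $1,909 − $1,208.20 = $700.80.
Bill 2, $1,200: deductible already satisfied, so owner's share is 20% × $1,200 = $240. Owner owes $240 (running OOP $1,448.20). Insurer: $1,200 − $240 = $960.
Bill 3, $392: deductible already satisfied, so owner's share is 20% × $392 = $78.40. Owner owes $78.40 (running OOP $1,526.60). Plan pays $392 − $78.40 = $313.60.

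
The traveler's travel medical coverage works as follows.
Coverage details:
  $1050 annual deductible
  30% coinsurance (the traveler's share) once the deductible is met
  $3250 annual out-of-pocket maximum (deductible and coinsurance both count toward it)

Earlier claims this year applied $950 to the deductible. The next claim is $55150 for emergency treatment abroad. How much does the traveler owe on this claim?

$950 of the $1050 deductible is already met, leaving $100.
After the $100 deductible portion, $55150 − $100 = $55050 is subject to coinsurance.
30% of $55050 = $16515 falls to the traveler.
Traveler responsibility before any cap: $100 + $16515 = $16615.
That would bring total out-of-pocket to $17565, past the $3250 cap. The traveler is capped at $3250 − $950 = $2300 on this claim.

$2300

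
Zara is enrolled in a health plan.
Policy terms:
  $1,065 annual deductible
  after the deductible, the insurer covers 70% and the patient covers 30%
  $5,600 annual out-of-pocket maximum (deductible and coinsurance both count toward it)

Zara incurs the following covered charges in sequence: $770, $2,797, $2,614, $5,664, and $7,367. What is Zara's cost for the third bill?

$784.20

Claim 1 — $770: fully absorbed by the deductible. Patient pays $770; OOP now $770.
Claim 2 — $2,797: $295 to deductible, leaving $2,502; patient's 30% is $750.60. Patient owes $1,045.60 (running OOP $1,815.60).
Claim 3 — $2,614: deductible already satisfied, so patient's share is 30% × $2,614 = $784.20. Cost to patient: $784.20. OOP to date $2,599.80.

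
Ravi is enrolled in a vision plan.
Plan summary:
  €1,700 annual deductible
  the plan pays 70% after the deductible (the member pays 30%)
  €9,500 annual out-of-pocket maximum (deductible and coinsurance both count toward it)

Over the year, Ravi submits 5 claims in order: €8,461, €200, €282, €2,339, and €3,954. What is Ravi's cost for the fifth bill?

#1 (€8,461): €1,700 to deductible, leaving €6,761; coinsurance €6,761 × 30% = €2,028.30. Member owes €3,728.30 (running OOP €3,728.30).
#2 (€200): deductible met; 30% of €200 = €60. Member owes €60 (running OOP €3,788.30).
#3 (€282): deductible already satisfied, so member's share is 30% × €282 = €84.60. Member pays €84.60; OOP now €3,872.90.
#4 (€2,339): deductible already satisfied, so member's share is 30% × €2,339 = €701.70. Member owes €701.70 (running OOP €4,574.60).
#5 (€3,954): 30% coinsurance on €3,954 = €1,186.20. Cost to member: €1,186.20. OOP to date €5,760.80.

€1,186.20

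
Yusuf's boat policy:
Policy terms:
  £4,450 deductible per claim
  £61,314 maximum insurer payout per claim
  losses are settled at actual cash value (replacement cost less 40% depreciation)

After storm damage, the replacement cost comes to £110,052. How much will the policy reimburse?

At 40% depreciation, ACV = £110,052 − £44,020.80 = £66,031.20.
Subtract the deductible: £66,031.20 − £4,450 = £61,581.20.
Since £61,581.20 > £61,314, the payout is capped at £61,314.

£61,314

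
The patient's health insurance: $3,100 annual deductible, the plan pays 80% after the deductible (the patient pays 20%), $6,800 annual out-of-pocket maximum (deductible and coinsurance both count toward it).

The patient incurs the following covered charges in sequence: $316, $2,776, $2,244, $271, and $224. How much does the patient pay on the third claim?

$455.20

Bill 1, $316: all of it applies to the deductible. Patient pays $316; OOP now $316.
Bill 2, $2,776: fully absorbed by the deductible. Patient owes $2,776 (running OOP $3,092).
Bill 3, $2,244: deductible takes $8, $2,236 remains; coinsurance $2,236 × 20% = $447.20. Cost to patient: $455.20. OOP to date $3,547.20.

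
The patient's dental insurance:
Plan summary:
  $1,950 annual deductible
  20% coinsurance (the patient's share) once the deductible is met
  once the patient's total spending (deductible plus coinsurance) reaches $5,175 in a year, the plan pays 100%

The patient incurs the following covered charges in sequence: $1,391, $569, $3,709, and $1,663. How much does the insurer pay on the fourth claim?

$1,330.40

Bill 1, $1,391: fully absorbed by the deductible. Patient owes $1,391 (running OOP $1,391). Insurer: $1,391 − $1,391 = $0.
Bill 2, $569: $559 finishes the deductible; $10 goes to coinsurance; 20% of $10 = $2. Patient owes $561 (running OOP $1,952). Plan pays $569 − $561 = $8.
Bill 3, $3,709: deductible already satisfied, so patient's share is 20% × $3,709 = $741.80. Patient pays $741.80; OOP now $2,693.80. Insurer: $3,709 − $741.80 = $2,967.20.
Bill 4, $1,663: deductible already satisfied, so patient's share is 20% × $1,663 = $332.60. Patient owes $332.60 (running OOP $3,026.40). Plan pays $1,663 − $332.60 = $1,330.40.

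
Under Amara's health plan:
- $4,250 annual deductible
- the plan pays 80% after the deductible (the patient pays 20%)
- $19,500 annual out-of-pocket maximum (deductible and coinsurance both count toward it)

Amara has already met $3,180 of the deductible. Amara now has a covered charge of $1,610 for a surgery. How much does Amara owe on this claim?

$1,178

Deductible still to meet: $4,250 − $3,180 = $1,070.
After the $1,070 deductible portion, $1,610 − $1,070 = $540 is subject to coinsurance.
Patient's 20% share of $540 is $108.
Patient responsibility before any cap: $1,070 + $108 = $1,178.
Cumulative spending $3,180 + $1,178 = $4,358 stays under the $19,500 maximum.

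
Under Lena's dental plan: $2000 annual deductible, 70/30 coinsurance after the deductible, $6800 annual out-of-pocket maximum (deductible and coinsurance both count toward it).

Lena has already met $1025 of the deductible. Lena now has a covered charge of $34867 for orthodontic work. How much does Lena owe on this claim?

$1025 of the $2000 deductible is already met, leaving $975.
That leaves $34867 − $975 = $33892 for coinsurance.
Coinsurance: $33892 × 30% = $10167.60.
That puts the patient's cost at $975 + $10167.60 = $11142.60 before any cap.
Year-to-date out-of-pocket would reach $1025 + $11142.60 = $12167.60, above the $6800 maximum, so the patient pays only $6800 − $1025 = $5775.

$5775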